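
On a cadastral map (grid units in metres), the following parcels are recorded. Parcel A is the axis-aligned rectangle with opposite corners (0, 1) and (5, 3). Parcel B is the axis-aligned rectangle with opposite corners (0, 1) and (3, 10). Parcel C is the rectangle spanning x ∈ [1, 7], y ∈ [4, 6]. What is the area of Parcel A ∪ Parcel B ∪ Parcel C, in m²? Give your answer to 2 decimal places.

By inclusion–exclusion:
Individual areas: |Parcel A| = 10, |Parcel B| = 27, |Parcel C| = 12.
|Parcel A∩Parcel B|: x∈[0,3], y∈[1,3] → 3·2 = 6.
|Parcel A∩Parcel C| = 0 (no overlap).
|Parcel B∩Parcel C|: x∈[1,3], y∈[4,6] → 2·2 = 4.
|Parcel A∩Parcel B∩Parcel C| = 0.
|Parcel A ∪ Parcel B ∪ Parcel C| = 49 − 10 + 0 = 39.00.

39.00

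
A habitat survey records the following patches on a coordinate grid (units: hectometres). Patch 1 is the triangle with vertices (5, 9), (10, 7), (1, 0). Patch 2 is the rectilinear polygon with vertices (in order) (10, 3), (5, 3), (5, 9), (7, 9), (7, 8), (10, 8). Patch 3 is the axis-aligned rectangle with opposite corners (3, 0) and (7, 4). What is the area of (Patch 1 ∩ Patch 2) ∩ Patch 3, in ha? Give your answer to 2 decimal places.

0.51

The region (Patch 1 ∩ Patch 2) ∩ Patch 3 is the polygon with vertices (5,3.111), (5,4), (6.143,4).
By the shoelace formula its area is 0.51.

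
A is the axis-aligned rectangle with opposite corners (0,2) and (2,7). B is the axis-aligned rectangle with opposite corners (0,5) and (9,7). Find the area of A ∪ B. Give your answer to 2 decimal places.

By inclusion–exclusion:
Individual areas: |A| = 10, |B| = 18.
|A∩B|: x∈[0,2], y∈[5,7] → 2·2 = 4.
|A ∪ B| = 28 − 4 = 24.00.

24.00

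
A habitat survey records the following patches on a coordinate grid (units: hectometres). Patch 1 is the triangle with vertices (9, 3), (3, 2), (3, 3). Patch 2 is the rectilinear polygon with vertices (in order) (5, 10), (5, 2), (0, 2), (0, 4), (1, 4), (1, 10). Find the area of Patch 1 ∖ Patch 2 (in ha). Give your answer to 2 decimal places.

1.33

|Patch 1| = 3, |Patch 1∩Patch 2| = 1.6667.
|Patch 1 ∖ Patch 2| = |Patch 1| − |Patch 1∩Patch 2| = 3 − 1.6667 = 1.33.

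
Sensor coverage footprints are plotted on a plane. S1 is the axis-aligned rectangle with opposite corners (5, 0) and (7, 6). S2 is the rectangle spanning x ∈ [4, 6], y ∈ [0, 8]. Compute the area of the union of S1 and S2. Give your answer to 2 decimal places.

22.00

By inclusion–exclusion:
Individual areas: |S1| = 12, |S2| = 16.
|S1∩S2|: x∈[5,6], y∈[0,6] → 1·6 = 6.
|S1 ∪ S2| = 28 − 6 = 22.00.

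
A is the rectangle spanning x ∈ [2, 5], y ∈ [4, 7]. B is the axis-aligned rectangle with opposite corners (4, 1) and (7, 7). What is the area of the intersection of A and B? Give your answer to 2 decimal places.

3.00

|A∩B|: x∈[4,5], y∈[4,7] → 1·3 = 3.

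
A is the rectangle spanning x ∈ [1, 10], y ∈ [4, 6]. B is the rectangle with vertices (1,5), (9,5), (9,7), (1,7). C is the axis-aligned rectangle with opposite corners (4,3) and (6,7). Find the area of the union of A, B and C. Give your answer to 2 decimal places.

28.00

By inclusion–exclusion:
Individual areas: |A| = 18, |B| = 16, |C| = 8.
|A∩B|: x∈[1,9], y∈[5,6] → 8·1 = 8.
|A∩C|: x∈[4,6], y∈[4,6] → 2·2 = 4.
|B∩C|: x∈[4,6], y∈[5,7] → 2·2 = 4.
|A∩B∩C| = 2.
|A ∪ B ∪ C| = 42 − 16 + 2 = 28.00.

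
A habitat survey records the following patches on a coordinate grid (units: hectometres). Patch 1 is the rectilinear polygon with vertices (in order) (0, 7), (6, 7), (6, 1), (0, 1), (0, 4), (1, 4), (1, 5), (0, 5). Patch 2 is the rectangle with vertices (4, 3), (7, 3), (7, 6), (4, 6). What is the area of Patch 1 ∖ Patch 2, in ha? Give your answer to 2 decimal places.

|Patch 1| = 35, |Patch 1∩Patch 2| = 6.
|Patch 1 ∖ Patch 2| = |Patch 1| − |Patch 1∩Patch 2| = 35 − 6 = 29.00.

29.00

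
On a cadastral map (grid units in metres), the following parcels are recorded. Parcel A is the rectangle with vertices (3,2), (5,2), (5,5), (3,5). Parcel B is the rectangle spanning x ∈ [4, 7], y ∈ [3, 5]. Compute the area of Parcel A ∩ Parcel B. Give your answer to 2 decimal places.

|Parcel A∩Parcel B|: x∈[4,5], y∈[3,5] → 1·2 = 2.

2.00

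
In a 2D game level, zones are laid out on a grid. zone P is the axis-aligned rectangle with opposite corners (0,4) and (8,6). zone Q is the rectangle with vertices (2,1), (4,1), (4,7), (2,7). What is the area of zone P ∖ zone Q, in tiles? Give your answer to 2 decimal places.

12.00

|zone P∩zone Q|: x∈[2,4], y∈[4,6] → 2·2 = 4.
|zone P| = 16.
|zone P ∖ zone Q| = |zone P| − |zone P∩zone Q| = 16 − 4 = 12.00.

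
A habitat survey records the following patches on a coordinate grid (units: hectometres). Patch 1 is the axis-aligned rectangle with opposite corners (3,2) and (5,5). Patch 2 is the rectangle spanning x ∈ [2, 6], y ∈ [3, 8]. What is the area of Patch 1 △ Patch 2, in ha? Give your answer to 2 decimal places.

|Patch 1∩Patch 2|: x∈[3,5], y∈[3,5] → 2·2 = 4.
|Patch 1 △ Patch 2| = |Patch 1| + |Patch 2| − 2·|Patch 1∩Patch 2| = 6 + 20 − 8 = 18.00.

18.00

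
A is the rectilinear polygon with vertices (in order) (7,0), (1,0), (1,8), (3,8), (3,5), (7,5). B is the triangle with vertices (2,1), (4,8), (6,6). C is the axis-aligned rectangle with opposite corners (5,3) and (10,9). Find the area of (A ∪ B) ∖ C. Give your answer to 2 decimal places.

|A ∪ B| = 40.8857.
|(A ∪ B) ∩ C| = 5.1.
|(A ∪ B) ∖ C| = 40.8857 − 5.1 = 35.79.

35.79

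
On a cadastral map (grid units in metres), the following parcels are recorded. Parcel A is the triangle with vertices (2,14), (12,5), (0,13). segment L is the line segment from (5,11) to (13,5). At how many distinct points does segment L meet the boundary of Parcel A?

1

The segment meets the boundary at (7,9.5).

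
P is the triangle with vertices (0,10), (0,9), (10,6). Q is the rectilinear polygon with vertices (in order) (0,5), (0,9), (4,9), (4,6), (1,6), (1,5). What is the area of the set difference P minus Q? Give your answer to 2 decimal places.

3.05

|P| = 5, |P∩Q| = 1.95.
|P ∖ Q| = |P| − |P∩Q| = 5 − 1.95 = 3.05.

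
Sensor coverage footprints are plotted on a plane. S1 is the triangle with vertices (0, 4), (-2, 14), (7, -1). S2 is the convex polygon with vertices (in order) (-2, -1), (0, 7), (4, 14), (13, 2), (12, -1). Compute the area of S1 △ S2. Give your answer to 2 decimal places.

|S1| = 30, |S2| = 133.5, |S1∩S2| = 21.8659.
|S1 △ S2| = |S1| + |S2| − 2·|S1∩S2| = 30 + 133.5 − 43.7317 = 119.77.

119.77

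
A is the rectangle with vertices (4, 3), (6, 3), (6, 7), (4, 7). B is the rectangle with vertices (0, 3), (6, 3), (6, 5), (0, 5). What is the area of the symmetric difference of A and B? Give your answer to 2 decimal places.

12.00

|A∩B|: x∈[4,6], y∈[3,5] → 2·2 = 4.
|A △ B| = |A| + |B| − 2·|A∩B| = 8 + 12 − 8 = 12.00.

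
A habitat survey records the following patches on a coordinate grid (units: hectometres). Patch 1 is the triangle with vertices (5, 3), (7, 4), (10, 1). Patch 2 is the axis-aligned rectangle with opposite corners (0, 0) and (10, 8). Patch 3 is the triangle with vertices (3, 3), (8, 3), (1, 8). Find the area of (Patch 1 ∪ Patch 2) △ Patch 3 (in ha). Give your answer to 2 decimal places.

67.50

|Patch 1 ∪ Patch 2| = 80.
|(Patch 1 ∪ Patch 2) ∩ Patch 3| = 12.5.
|(Patch 1 ∪ Patch 2) △ Patch 3| = 80 + 12.5 − 25 = 67.50.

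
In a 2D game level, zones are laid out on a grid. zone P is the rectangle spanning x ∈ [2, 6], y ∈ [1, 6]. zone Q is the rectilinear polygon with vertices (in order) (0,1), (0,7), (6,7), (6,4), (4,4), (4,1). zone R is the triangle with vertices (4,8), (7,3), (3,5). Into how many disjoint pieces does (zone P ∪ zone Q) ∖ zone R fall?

(zone P ∪ zone Q) ∖ zone R splits into 2 disjoint pieces (area 28.4167, area 1.6333).

2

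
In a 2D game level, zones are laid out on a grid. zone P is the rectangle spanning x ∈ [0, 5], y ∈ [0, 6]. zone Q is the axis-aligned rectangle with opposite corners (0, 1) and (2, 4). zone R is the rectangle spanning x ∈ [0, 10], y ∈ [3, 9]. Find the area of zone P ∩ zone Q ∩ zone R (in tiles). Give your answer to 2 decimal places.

2.00

The intersection is the polygon with vertices (2,4), (2,3), (0,3), (0,4).
By the shoelace formula its area is 2.00.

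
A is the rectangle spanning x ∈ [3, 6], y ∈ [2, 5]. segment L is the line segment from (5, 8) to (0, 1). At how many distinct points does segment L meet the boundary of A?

The segment lies entirely outside A and never meets its boundary.

0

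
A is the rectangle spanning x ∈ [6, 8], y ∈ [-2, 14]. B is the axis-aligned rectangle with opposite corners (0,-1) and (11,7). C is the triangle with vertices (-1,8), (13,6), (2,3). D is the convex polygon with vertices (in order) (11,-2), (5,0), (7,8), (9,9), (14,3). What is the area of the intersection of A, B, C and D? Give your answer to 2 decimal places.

3.90

The intersection is the polygon with vertices (8,6.714), (8,4.636), (6.024,4.098), (6.724,6.897).
By the shoelace formula its area is 3.90.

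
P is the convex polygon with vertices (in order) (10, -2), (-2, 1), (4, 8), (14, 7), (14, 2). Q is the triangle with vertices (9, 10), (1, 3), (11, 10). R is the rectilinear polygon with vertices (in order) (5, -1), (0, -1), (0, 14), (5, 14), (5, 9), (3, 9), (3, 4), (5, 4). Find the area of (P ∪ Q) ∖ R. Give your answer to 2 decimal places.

87.97

|P ∪ Q| = 111.8489.
|(P ∪ Q) ∩ R| = 23.875.
|(P ∪ Q) ∖ R| = 111.8489 − 23.875 = 87.97.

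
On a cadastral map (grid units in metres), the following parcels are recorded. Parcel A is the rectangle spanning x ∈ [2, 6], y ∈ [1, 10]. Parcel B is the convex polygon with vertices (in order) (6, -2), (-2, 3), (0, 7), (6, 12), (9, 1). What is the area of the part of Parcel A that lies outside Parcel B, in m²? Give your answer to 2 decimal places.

1.07

|Parcel A| = 36, |Parcel A∩Parcel B| = 34.9333.
|Parcel A ∖ Parcel B| = |Parcel A| − |Parcel A∩Parcel B| = 36 − 34.9333 = 1.07.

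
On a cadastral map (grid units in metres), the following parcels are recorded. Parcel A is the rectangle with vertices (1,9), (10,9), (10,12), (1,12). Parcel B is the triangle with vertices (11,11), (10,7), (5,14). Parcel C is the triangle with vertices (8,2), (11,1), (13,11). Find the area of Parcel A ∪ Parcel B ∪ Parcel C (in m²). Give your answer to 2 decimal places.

By inclusion–exclusion:
Individual areas: |Parcel A| = 27, |Parcel B| = 13.5, |Parcel C| = 16.
|Parcel A∩Parcel B| = 7.25.
|Parcel A∩Parcel C| = 0.
|Parcel B∩Parcel C| = 0.
|Parcel A∩Parcel B∩Parcel C| = 0.
|Parcel A ∪ Parcel B ∪ Parcel C| = 56.5 − 7.25 + 0 = 49.25.

49.25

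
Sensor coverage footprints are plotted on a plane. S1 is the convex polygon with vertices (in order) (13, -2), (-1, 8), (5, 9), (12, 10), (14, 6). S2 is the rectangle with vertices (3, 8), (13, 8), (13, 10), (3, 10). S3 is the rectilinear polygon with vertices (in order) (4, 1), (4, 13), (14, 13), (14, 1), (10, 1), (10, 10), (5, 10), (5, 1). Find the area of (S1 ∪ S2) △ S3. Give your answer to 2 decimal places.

|S1 ∪ S2| = 96.3333.
|(S1 ∪ S2) ∩ S3| = 37.3661.
|(S1 ∪ S2) △ S3| = 96.3333 + 75 − 74.7321 = 96.60.

96.60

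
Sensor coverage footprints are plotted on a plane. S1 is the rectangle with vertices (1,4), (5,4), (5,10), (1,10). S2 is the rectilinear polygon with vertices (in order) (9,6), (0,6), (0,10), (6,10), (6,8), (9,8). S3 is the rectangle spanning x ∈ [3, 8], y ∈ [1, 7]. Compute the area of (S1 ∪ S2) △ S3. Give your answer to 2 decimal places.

50.00

|S1 ∪ S2| = 38.
|(S1 ∪ S2) ∩ S3| = 9.
|(S1 ∪ S2) △ S3| = 38 + 30 − 18 = 50.00.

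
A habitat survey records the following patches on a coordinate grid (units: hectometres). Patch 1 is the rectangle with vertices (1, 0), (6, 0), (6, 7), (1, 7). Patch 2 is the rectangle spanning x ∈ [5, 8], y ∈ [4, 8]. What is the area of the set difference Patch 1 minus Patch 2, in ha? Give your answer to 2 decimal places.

32.00

|Patch 1∩Patch 2|: x∈[5,6], y∈[4,7] → 1·3 = 3.
|Patch 1| = 35.
|Patch 1 ∖ Patch 2| = |Patch 1| − |Patch 1∩Patch 2| = 35 − 3 = 32.00.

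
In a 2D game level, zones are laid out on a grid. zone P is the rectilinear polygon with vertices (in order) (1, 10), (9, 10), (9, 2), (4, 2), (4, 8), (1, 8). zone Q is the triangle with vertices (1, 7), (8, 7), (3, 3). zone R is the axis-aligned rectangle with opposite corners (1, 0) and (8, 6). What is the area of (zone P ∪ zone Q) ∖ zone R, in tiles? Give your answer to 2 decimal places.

32.75

|zone P ∪ zone Q| = 53.6.
|(zone P ∪ zone Q) ∩ zone R| = 20.85.
|(zone P ∪ zone Q) ∖ zone R| = 53.6 − 20.85 = 32.75.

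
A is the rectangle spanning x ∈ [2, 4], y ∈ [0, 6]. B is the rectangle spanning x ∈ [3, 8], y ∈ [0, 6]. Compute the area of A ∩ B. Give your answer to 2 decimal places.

|A∩B|: x∈[3,4], y∈[0,6] → 1·6 = 6.

6.00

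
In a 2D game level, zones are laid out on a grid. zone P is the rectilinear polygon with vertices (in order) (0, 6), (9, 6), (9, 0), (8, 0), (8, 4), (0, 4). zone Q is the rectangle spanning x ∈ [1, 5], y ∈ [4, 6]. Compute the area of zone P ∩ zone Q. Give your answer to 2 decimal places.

The intersection is the polygon with vertices (5,6), (5,4), (1,4), (1,6).
By the shoelace formula its area is 8.00.

8.00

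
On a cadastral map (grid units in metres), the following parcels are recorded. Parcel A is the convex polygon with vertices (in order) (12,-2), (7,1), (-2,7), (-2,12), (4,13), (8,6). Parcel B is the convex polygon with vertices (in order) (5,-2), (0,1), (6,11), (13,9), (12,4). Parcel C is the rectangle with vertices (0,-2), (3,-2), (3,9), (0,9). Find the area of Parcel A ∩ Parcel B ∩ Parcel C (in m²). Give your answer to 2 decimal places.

1.17

The intersection is the polygon with vertices (2,4.333), (3,6), (3,3.667).
By the shoelace formula its area is 1.17.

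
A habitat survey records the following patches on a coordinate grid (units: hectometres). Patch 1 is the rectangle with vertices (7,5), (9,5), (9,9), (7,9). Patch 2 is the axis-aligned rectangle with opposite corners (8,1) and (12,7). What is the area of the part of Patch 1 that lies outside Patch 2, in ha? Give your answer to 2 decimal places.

6.00

|Patch 1∩Patch 2|: x∈[8,9], y∈[5,7] → 1·2 = 2.
|Patch 1| = 8.
|Patch 1 ∖ Patch 2| = |Patch 1| − |Patch 1∩Patch 2| = 8 − 2 = 6.00.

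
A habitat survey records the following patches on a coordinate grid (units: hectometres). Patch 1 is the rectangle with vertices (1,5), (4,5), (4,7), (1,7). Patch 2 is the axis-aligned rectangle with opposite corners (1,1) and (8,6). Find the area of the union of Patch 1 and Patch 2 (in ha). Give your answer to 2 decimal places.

38.00

By inclusion–exclusion:
Individual areas: |Patch 1| = 6, |Patch 2| = 35.
|Patch 1∩Patch 2|: x∈[1,4], y∈[5,6] → 3·1 = 3.
|Patch 1 ∪ Patch 2| = 41 − 3 = 38.00.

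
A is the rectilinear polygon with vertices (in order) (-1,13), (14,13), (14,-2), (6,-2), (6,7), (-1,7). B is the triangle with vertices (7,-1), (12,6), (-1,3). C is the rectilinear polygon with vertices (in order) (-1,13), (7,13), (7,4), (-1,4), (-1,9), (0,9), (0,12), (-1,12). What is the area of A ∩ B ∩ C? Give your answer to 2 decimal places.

The intersection is the polygon with vertices (7,4.846), (7,4), (6,4), (6,4.615).
By the shoelace formula its area is 0.73.

0.73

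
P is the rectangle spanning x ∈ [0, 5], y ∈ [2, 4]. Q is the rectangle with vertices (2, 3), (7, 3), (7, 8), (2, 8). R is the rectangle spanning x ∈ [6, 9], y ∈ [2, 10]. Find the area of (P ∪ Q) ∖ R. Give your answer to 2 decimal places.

27.00

|P ∪ Q| = 32.
|(P ∪ Q) ∩ R| = 5.
|(P ∪ Q) ∖ R| = 32 − 5 = 27.00.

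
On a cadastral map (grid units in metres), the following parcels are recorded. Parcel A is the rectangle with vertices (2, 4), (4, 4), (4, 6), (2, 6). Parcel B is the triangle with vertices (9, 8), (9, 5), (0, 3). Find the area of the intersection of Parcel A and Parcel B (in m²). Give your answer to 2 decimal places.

1.33

The intersection is the polygon with vertices (4,4), (2,4), (2,4.111), (4,5.222).
By the shoelace formula its area is 1.33.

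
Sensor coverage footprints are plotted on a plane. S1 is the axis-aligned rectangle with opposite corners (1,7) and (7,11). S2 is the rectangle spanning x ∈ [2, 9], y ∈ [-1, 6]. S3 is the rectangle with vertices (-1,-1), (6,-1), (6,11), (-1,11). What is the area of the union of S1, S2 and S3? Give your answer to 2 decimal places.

109.00

By inclusion–exclusion:
Individual areas: |S1| = 24, |S2| = 49, |S3| = 84.
|S1∩S2| = 0 (no overlap).
|S1∩S3|: x∈[1,6], y∈[7,11] → 5·4 = 20.
|S2∩S3|: x∈[2,6], y∈[-1,6] → 4·7 = 28.
|S1∩S2∩S3| = 0.
|S1 ∪ S2 ∪ S3| = 157 − 48 + 0 = 109.00.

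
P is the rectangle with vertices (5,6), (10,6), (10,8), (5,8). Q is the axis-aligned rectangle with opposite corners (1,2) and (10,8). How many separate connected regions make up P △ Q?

P △ Q is a single connected region.

1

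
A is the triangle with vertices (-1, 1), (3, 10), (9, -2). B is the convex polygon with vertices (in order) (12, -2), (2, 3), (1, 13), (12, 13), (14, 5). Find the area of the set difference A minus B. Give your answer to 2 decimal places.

25.20

|A| = 51, |A∩B| = 25.7959.
|A ∖ B| = |A| − |A∩B| = 51 − 25.7959 = 25.20.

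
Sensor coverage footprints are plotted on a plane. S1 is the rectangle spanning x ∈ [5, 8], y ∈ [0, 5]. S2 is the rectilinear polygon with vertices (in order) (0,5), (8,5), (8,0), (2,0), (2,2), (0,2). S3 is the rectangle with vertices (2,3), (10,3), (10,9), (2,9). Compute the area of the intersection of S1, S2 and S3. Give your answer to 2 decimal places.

The intersection is the polygon with vertices (5,5), (8,5), (8,3), (5,3).
By the shoelace formula its area is 6.00.

6.00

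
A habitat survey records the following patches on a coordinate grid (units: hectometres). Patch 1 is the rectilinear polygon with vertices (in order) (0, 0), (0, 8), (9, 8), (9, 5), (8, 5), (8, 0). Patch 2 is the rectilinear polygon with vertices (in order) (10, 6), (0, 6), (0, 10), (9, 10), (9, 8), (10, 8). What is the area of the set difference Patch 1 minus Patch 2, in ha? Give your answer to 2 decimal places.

49.00

|Patch 1| = 67, |Patch 1∩Patch 2| = 18.
|Patch 1 ∖ Patch 2| = |Patch 1| − |Patch 1∩Patch 2| = 67 − 18 = 49.00.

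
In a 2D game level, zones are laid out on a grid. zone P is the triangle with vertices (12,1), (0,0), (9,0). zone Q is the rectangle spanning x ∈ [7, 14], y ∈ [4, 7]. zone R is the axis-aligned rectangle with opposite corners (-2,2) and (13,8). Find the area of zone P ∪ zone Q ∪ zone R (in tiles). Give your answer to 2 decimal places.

By inclusion–exclusion:
Individual areas: |zone P| = 4.5, |zone Q| = 21, |zone R| = 90.
|zone P∩zone Q| = 0.
|zone P∩zone R| = 0.
|zone Q∩zone R|: x∈[7,13], y∈[4,7] → 6·3 = 18.
|zone P∩zone Q∩zone R| = 0.
|zone P ∪ zone Q ∪ zone R| = 115.5 − 18 + 0 = 97.50.

97.50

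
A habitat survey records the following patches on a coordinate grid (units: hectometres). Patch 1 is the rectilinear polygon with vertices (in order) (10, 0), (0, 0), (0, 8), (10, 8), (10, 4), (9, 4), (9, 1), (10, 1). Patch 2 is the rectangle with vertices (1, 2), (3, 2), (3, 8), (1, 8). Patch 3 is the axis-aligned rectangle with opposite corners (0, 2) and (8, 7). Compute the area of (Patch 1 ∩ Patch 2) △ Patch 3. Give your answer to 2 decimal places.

|Patch 1 ∩ Patch 2| = 12.
|(Patch 1 ∩ Patch 2) ∩ Patch 3| = 10.
|(Patch 1 ∩ Patch 2) △ Patch 3| = 12 + 40 − 20 = 32.00.

32.00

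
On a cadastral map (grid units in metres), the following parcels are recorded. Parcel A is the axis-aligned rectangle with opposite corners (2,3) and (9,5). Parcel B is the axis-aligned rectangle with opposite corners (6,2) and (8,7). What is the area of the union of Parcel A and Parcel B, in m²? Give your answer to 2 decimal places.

By inclusion–exclusion:
Individual areas: |Parcel A| = 14, |Parcel B| = 10.
|Parcel A∩Parcel B|: x∈[6,8], y∈[3,5] → 2·2 = 4.
|Parcel A ∪ Parcel B| = 24 − 4 = 20.00.

20.00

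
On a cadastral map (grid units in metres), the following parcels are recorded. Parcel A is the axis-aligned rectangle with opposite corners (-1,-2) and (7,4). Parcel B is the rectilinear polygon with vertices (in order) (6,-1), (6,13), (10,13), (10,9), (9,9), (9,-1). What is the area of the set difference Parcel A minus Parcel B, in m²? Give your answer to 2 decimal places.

43.00

|Parcel A| = 48, |Parcel A∩Parcel B| = 5.
|Parcel A ∖ Parcel B| = |Parcel A| − |Parcel A∩Parcel B| = 48 − 5 = 43.00.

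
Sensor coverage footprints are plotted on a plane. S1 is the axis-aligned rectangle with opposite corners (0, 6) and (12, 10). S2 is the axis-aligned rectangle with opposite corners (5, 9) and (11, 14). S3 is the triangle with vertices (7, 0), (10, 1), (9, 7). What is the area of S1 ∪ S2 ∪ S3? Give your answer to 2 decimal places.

81.27

By inclusion–exclusion:
Individual areas: |S1| = 48, |S2| = 30, |S3| = 9.5.
|S1∩S2|: x∈[5,11], y∈[9,10] → 6·1 = 6.
|S1∩S3| = 0.2262.
|S2∩S3| = 0.
|S1∩S2∩S3| = 0.
|S1 ∪ S2 ∪ S3| = 87.5 − 6.2262 + 0 = 81.27.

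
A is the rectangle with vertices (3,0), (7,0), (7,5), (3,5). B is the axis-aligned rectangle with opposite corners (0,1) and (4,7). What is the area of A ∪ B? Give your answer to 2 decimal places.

40.00

By inclusion–exclusion:
Individual areas: |A| = 20, |B| = 24.
|A∩B|: x∈[3,4], y∈[1,5] → 1·4 = 4.
|A ∪ B| = 44 − 4 = 40.00.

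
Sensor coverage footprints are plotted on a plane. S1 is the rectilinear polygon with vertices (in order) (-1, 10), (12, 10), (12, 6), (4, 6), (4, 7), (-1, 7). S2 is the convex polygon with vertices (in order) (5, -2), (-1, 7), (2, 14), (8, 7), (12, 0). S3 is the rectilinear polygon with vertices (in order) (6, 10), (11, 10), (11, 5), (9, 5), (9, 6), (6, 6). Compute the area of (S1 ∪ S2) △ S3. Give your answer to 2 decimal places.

103.96

|S1 ∪ S2| = 122.
|(S1 ∪ S2) ∩ S3| = 20.0179.
|(S1 ∪ S2) △ S3| = 122 + 22 − 40.0357 = 103.96.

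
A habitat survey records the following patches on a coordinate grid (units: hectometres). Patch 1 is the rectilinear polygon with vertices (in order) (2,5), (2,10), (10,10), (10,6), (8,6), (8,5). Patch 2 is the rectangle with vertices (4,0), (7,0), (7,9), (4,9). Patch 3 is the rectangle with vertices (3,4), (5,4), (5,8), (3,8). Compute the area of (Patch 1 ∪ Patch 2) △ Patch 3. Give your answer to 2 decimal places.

|Patch 1 ∪ Patch 2| = 53.
|(Patch 1 ∪ Patch 2) ∩ Patch 3| = 7.
|(Patch 1 ∪ Patch 2) △ Patch 3| = 53 + 8 − 14 = 47.00.

47.00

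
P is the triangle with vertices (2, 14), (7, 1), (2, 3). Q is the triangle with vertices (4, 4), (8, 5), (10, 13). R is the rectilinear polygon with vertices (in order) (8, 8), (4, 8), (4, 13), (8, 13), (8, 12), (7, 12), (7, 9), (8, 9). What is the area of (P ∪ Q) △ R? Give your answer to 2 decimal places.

56.02

|P ∪ Q| = 41.2677.
|(P ∪ Q) ∩ R| = 1.1231.
|(P ∪ Q) △ R| = 41.2677 + 17 − 2.2462 = 56.02.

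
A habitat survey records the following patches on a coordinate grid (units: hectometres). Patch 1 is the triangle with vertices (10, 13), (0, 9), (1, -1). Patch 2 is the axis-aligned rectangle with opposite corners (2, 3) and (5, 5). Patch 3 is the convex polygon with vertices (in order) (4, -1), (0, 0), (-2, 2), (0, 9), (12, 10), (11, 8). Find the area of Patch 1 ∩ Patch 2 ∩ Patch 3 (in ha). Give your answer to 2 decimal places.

The intersection is the polygon with vertices (2,3), (2,5), (4.857,5), (3.571,3).
By the shoelace formula its area is 4.43.

4.43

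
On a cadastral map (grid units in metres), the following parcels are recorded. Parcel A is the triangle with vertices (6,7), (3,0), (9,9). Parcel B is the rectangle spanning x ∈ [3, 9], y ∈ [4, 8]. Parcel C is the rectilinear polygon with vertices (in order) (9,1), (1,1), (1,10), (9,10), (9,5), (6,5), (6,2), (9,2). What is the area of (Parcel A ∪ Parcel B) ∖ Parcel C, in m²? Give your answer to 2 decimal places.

|Parcel A ∪ Parcel B| = 26.3214.
|(Parcel A ∪ Parcel B) ∩ Parcel C| = 23.2024.
|(Parcel A ∪ Parcel B) ∖ Parcel C| = 26.3214 − 23.2024 = 3.12.

3.12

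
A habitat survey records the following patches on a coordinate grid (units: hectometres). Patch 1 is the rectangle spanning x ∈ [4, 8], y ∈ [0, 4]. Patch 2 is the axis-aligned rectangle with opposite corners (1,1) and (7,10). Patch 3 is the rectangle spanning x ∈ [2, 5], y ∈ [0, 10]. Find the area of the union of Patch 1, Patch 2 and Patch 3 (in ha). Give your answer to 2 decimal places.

63.00

By inclusion–exclusion:
Individual areas: |Patch 1| = 16, |Patch 2| = 54, |Patch 3| = 30.
|Patch 1∩Patch 2|: x∈[4,7], y∈[1,4] → 3·3 = 9.
|Patch 1∩Patch 3|: x∈[4,5], y∈[0,4] → 1·4 = 4.
|Patch 2∩Patch 3|: x∈[2,5], y∈[1,10] → 3·9 = 27.
|Patch 1∩Patch 2∩Patch 3| = 3.
|Patch 1 ∪ Patch 2 ∪ Patch 3| = 100 − 40 + 3 = 63.00.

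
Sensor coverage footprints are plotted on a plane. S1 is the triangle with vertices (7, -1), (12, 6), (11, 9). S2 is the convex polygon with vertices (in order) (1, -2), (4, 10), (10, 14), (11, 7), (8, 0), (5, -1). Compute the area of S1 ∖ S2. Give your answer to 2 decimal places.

5.60

|S1| = 11, |S1∩S2| = 5.398.
|S1 ∖ S2| = |S1| − |S1∩S2| = 11 − 5.398 = 5.60.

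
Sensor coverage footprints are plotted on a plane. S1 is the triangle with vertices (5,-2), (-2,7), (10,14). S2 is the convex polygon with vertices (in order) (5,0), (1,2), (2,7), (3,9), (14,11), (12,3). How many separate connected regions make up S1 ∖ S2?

S1 ∖ S2 splits into 2 disjoint pieces (area 3.2671, area 28.4258).

2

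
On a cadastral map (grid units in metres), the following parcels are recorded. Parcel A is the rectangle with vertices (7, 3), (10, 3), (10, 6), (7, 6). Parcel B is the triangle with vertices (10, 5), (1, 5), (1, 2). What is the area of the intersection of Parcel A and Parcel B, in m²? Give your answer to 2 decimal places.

The intersection is the polygon with vertices (7,5), (10,5), (7,4).
By the shoelace formula its area is 1.50.

1.50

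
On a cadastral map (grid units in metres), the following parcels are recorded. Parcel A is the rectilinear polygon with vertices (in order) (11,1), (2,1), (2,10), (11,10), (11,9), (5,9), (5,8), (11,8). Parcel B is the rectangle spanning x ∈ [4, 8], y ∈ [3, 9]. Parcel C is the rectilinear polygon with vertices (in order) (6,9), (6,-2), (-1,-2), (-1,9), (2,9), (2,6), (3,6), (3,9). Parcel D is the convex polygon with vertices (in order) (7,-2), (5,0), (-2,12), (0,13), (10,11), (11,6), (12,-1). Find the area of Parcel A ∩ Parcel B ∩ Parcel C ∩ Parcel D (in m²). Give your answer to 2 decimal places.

11.00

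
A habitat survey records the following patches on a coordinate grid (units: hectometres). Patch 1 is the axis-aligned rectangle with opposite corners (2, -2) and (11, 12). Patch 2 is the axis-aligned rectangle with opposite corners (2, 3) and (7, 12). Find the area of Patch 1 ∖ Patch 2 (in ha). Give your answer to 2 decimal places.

|Patch 1∩Patch 2|: x∈[2,7], y∈[3,12] → 5·9 = 45.
|Patch 1| = 126.
|Patch 1 ∖ Patch 2| = |Patch 1| − |Patch 1∩Patch 2| = 126 − 45 = 81.00.

81.00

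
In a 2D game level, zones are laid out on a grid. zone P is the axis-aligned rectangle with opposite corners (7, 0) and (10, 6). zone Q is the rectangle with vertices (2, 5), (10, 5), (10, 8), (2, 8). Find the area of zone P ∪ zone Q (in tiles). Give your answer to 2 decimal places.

39.00

By inclusion–exclusion:
Individual areas: |zone P| = 18, |zone Q| = 24.
|zone P∩zone Q|: x∈[7,10], y∈[5,6] → 3·1 = 3.
|zone P ∪ zone Q| = 42 − 3 = 39.00.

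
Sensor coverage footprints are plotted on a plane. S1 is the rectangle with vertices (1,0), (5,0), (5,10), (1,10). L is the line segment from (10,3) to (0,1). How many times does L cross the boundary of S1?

The segment meets the boundary at (1,1.2), (5,2).

2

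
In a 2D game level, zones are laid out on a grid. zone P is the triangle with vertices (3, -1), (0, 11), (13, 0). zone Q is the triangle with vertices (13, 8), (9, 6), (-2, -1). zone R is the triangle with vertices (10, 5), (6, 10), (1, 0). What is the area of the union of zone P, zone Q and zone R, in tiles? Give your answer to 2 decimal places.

77.57

By inclusion–exclusion:
Individual areas: |zone P| = 61.5, |zone Q| = 3, |zone R| = 32.5.
|zone P∩zone Q| = 1.2489.
|zone P∩zone R| = 17.3698.
|zone Q∩zone R| = 2.0582.
|zone P∩zone Q∩zone R| = 1.2489.
|zone P ∪ zone Q ∪ zone R| = 97 − 20.6769 + 1.2489 = 77.57.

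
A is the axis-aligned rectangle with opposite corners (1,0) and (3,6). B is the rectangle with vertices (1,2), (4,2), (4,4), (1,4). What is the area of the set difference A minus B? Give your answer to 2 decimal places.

|A∩B|: x∈[1,3], y∈[2,4] → 2·2 = 4.
|A| = 12.
|A ∖ B| = |A| − |A∩B| = 12 − 4 = 8.00.

8.00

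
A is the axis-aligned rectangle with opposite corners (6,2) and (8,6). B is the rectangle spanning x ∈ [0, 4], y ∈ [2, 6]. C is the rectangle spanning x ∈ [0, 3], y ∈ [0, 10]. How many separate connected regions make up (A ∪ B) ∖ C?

2

(A ∪ B) ∖ C splits into 2 disjoint pieces (area 8, area 4).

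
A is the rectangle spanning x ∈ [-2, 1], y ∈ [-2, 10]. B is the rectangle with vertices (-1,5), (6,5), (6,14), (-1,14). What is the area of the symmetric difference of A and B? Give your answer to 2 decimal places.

|A∩B|: x∈[-1,1], y∈[5,10] → 2·5 = 10.
|A △ B| = |A| + |B| − 2·|A∩B| = 36 + 63 − 20 = 79.00.

79.00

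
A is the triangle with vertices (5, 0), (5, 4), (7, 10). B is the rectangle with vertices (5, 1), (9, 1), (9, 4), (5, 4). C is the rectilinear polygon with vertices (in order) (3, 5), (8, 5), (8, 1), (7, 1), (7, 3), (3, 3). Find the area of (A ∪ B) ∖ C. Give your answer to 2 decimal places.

8.77

|A ∪ B| = 14.5.
|(A ∪ B) ∩ C| = 5.7333.
|(A ∪ B) ∖ C| = 14.5 − 5.7333 = 8.77.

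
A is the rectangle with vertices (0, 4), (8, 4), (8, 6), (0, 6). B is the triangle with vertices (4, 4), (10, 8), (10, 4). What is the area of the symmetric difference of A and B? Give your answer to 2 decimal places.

18.00

|A| = 16, |B| = 12, |A∩B| = 5.
|A △ B| = |A| + |B| − 2·|A∩B| = 16 + 12 − 10 = 18.00.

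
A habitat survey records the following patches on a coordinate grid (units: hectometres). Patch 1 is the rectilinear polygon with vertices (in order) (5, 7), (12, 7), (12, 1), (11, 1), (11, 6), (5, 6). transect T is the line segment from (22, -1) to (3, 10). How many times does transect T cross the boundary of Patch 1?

The segment meets the boundary at (8.182,7), (11,5.368), (9.909,6), (12,4.789).

4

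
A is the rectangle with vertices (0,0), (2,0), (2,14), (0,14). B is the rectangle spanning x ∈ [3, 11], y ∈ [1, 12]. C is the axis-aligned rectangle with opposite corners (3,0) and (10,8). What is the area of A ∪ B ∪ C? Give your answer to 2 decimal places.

By inclusion–exclusion:
Individual areas: |A| = 28, |B| = 88, |C| = 56.
|A∩B| = 0 (no overlap).
|A∩C| = 0 (no overlap).
|B∩C|: x∈[3,10], y∈[1,8] → 7·7 = 49.
|A∩B∩C| = 0.
|A ∪ B ∪ C| = 172 − 49 + 0 = 123.00.

123.00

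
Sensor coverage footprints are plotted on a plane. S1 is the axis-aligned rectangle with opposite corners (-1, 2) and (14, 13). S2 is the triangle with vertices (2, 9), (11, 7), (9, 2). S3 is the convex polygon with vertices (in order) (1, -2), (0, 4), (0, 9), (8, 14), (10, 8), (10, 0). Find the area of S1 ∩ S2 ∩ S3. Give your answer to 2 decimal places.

The intersection is the polygon with vertices (9,2), (2,9), (10,7.222), (10,4.5).
By the shoelace formula its area is 23.14.

23.14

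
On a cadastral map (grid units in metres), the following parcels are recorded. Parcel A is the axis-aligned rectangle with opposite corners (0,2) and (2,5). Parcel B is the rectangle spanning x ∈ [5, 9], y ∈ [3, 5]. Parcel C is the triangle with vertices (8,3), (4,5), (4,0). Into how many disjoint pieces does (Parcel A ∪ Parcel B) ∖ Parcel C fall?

(Parcel A ∪ Parcel B) ∖ Parcel C splits into 2 disjoint pieces (area 6, area 5.75).

2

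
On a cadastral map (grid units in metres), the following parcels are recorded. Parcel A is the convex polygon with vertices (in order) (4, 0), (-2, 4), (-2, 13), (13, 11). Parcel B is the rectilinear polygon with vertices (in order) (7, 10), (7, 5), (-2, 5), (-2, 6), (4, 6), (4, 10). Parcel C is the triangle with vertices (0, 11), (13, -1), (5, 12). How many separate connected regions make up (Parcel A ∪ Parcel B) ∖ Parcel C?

(Parcel A ∪ Parcel B) ∖ Parcel C is a single connected region.

1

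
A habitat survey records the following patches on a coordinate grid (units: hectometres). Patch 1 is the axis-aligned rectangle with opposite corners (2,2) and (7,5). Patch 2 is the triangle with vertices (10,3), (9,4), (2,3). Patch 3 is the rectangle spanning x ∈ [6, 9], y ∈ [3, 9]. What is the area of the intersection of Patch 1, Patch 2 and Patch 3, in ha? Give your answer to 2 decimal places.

The intersection is the polygon with vertices (6,3), (6,3.571), (7,3.714), (7,3).
By the shoelace formula its area is 0.64.

0.64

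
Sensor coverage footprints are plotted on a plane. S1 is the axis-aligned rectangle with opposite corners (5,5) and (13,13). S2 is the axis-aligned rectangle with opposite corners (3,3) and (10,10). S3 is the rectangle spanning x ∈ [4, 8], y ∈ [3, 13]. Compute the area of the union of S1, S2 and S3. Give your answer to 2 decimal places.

91.00

By inclusion–exclusion:
Individual areas: |S1| = 64, |S2| = 49, |S3| = 40.
|S1∩S2|: x∈[5,10], y∈[5,10] → 5·5 = 25.
|S1∩S3|: x∈[5,8], y∈[5,13] → 3·8 = 24.
|S2∩S3|: x∈[4,8], y∈[3,10] → 4·7 = 28.
|S1∩S2∩S3| = 15.
|S1 ∪ S2 ∪ S3| = 153 − 77 + 15 = 91.00.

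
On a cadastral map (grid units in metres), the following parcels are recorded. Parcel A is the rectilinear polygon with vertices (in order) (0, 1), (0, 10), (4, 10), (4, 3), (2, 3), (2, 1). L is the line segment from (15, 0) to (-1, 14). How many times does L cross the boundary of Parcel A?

2

The segment meets the boundary at (3.571,10), (4,9.625).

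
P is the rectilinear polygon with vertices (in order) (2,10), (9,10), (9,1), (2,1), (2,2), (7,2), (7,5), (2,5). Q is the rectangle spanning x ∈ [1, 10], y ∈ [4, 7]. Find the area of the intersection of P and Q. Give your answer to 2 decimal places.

The intersection is the polygon with vertices (9,4), (7,4), (7,5), (2,5), (2,7), (9,7).
By the shoelace formula its area is 16.00.

16.00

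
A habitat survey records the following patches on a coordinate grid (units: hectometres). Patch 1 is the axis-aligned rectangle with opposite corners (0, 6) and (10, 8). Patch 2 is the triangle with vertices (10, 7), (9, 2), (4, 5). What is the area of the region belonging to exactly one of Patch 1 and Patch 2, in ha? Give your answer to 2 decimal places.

|Patch 1| = 20, |Patch 2| = 14, |Patch 1∩Patch 2| = 1.4.
|Patch 1 △ Patch 2| = |Patch 1| + |Patch 2| − 2·|Patch 1∩Patch 2| = 20 + 14 − 2.8 = 31.20.

31.20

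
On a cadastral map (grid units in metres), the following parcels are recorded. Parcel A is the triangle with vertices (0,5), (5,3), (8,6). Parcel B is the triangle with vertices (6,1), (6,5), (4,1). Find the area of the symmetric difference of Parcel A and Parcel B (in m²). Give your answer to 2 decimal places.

|Parcel A| = 10.5, |Parcel B| = 4, |Parcel A∩Parcel B| = 0.5.
|Parcel A △ Parcel B| = |Parcel A| + |Parcel B| − 2·|Parcel A∩Parcel B| = 10.5 + 4 − 1 = 13.50.

13.50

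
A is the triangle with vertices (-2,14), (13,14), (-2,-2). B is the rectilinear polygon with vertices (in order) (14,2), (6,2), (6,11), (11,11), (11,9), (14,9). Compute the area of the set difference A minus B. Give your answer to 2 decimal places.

|A| = 120, |A∩B| = 9.3521.
|A ∖ B| = |A| − |A∩B| = 120 − 9.3521 = 110.65.

110.65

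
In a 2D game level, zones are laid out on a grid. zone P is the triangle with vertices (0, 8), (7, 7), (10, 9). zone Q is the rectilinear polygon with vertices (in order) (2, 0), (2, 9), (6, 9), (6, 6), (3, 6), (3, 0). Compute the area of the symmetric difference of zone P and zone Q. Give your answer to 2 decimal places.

18.73

|zone P| = 8.5, |zone Q| = 18, |zone P∩zone Q| = 3.8857.
|zone P △ zone Q| = |zone P| + |zone Q| − 2·|zone P∩zone Q| = 8.5 + 18 − 7.7714 = 18.73.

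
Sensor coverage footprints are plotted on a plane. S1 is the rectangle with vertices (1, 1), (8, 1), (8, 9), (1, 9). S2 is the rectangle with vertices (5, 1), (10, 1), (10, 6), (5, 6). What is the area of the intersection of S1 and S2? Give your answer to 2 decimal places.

|S1∩S2|: x∈[5,8], y∈[1,6] → 3·5 = 15.

15.00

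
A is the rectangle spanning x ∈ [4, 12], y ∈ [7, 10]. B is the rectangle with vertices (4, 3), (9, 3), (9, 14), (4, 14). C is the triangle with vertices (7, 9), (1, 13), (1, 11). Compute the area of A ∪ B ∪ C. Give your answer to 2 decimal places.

68.50

By inclusion–exclusion:
Individual areas: |A| = 24, |B| = 55, |C| = 6.
|A∩B|: x∈[4,9], y∈[7,10] → 5·3 = 15.
|A∩C| = 0.75.
|B∩C| = 1.5.
|A∩B∩C| = 0.75.
|A ∪ B ∪ C| = 85 − 17.25 + 0.75 = 68.50.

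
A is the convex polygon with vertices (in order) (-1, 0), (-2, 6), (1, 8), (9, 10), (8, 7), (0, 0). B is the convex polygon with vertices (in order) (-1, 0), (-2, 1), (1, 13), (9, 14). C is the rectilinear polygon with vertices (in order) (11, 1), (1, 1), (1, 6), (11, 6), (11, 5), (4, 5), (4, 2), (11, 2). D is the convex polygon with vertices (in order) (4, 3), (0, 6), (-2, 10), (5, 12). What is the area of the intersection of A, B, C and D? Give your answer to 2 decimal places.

The intersection is the polygon with vertices (1,6), (3.286,6), (2.139,4.395), (1,5.25).
By the shoelace formula its area is 2.26.

2.26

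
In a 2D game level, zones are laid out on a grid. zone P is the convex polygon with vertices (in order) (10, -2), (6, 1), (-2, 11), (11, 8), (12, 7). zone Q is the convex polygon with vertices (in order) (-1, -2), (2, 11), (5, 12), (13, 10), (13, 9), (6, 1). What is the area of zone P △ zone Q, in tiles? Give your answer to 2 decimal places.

|zone P| = 80, |zone Q| = 104.5, |zone P∩zone Q| = 50.5916.
|zone P △ zone Q| = |zone P| + |zone Q| − 2·|zone P∩zone Q| = 80 + 104.5 − 101.1832 = 83.32.

83.32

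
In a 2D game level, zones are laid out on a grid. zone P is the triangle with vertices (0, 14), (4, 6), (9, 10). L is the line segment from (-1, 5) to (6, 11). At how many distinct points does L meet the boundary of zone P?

1

The segment meets the boundary at (2.85,8.3).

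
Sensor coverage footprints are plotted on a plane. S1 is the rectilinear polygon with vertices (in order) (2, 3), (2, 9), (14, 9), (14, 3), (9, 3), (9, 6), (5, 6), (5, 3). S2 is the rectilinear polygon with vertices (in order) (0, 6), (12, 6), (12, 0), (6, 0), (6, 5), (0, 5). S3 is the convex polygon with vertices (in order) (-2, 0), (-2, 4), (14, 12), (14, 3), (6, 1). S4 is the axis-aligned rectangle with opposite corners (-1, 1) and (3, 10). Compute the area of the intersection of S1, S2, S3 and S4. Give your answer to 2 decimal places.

1.00

The intersection is the polygon with vertices (3,6), (3,5), (2,5), (2,6).
By the shoelace formula its area is 1.00.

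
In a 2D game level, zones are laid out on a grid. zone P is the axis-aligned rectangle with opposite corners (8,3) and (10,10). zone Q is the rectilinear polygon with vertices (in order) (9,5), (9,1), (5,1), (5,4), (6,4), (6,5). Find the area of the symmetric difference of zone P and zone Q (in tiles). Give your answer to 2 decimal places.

|zone P| = 14, |zone Q| = 15, |zone P∩zone Q| = 2.
|zone P △ zone Q| = |zone P| + |zone Q| − 2·|zone P∩zone Q| = 14 + 15 − 4 = 25.00.

25.00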